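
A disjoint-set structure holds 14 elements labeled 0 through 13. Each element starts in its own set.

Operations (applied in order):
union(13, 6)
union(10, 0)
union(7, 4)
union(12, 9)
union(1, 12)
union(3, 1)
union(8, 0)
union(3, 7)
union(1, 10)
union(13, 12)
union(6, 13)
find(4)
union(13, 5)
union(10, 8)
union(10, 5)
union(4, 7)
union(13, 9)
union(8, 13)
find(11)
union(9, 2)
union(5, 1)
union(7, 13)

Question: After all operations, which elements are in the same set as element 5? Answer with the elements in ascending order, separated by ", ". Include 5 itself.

Step 1: union(13, 6) -> merged; set of 13 now {6, 13}
Step 2: union(10, 0) -> merged; set of 10 now {0, 10}
Step 3: union(7, 4) -> merged; set of 7 now {4, 7}
Step 4: union(12, 9) -> merged; set of 12 now {9, 12}
Step 5: union(1, 12) -> merged; set of 1 now {1, 9, 12}
Step 6: union(3, 1) -> merged; set of 3 now {1, 3, 9, 12}
Step 7: union(8, 0) -> merged; set of 8 now {0, 8, 10}
Step 8: union(3, 7) -> merged; set of 3 now {1, 3, 4, 7, 9, 12}
Step 9: union(1, 10) -> merged; set of 1 now {0, 1, 3, 4, 7, 8, 9, 10, 12}
Step 10: union(13, 12) -> merged; set of 13 now {0, 1, 3, 4, 6, 7, 8, 9, 10, 12, 13}
Step 11: union(6, 13) -> already same set; set of 6 now {0, 1, 3, 4, 6, 7, 8, 9, 10, 12, 13}
Step 12: find(4) -> no change; set of 4 is {0, 1, 3, 4, 6, 7, 8, 9, 10, 12, 13}
Step 13: union(13, 5) -> merged; set of 13 now {0, 1, 3, 4, 5, 6, 7, 8, 9, 10, 12, 13}
Step 14: union(10, 8) -> already same set; set of 10 now {0, 1, 3, 4, 5, 6, 7, 8, 9, 10, 12, 13}
Step 15: union(10, 5) -> already same set; set of 10 now {0, 1, 3, 4, 5, 6, 7, 8, 9, 10, 12, 13}
Step 16: union(4, 7) -> already same set; set of 4 now {0, 1, 3, 4, 5, 6, 7, 8, 9, 10, 12, 13}
Step 17: union(13, 9) -> already same set; set of 13 now {0, 1, 3, 4, 5, 6, 7, 8, 9, 10, 12, 13}
Step 18: union(8, 13) -> already same set; set of 8 now {0, 1, 3, 4, 5, 6, 7, 8, 9, 10, 12, 13}
Step 19: find(11) -> no change; set of 11 is {11}
Step 20: union(9, 2) -> merged; set of 9 now {0, 1, 2, 3, 4, 5, 6, 7, 8, 9, 10, 12, 13}
Step 21: union(5, 1) -> already same set; set of 5 now {0, 1, 2, 3, 4, 5, 6, 7, 8, 9, 10, 12, 13}
Step 22: union(7, 13) -> already same set; set of 7 now {0, 1, 2, 3, 4, 5, 6, 7, 8, 9, 10, 12, 13}
Component of 5: {0, 1, 2, 3, 4, 5, 6, 7, 8, 9, 10, 12, 13}

Answer: 0, 1, 2, 3, 4, 5, 6, 7, 8, 9, 10, 12, 13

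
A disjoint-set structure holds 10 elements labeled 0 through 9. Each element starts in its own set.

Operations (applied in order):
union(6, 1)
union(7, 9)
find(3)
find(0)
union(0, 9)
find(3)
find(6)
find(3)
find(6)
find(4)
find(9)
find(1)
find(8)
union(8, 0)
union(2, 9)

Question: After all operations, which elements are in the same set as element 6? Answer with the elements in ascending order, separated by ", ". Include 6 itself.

Answer: 1, 6

Derivation:
Step 1: union(6, 1) -> merged; set of 6 now {1, 6}
Step 2: union(7, 9) -> merged; set of 7 now {7, 9}
Step 3: find(3) -> no change; set of 3 is {3}
Step 4: find(0) -> no change; set of 0 is {0}
Step 5: union(0, 9) -> merged; set of 0 now {0, 7, 9}
Step 6: find(3) -> no change; set of 3 is {3}
Step 7: find(6) -> no change; set of 6 is {1, 6}
Step 8: find(3) -> no change; set of 3 is {3}
Step 9: find(6) -> no change; set of 6 is {1, 6}
Step 10: find(4) -> no change; set of 4 is {4}
Step 11: find(9) -> no change; set of 9 is {0, 7, 9}
Step 12: find(1) -> no change; set of 1 is {1, 6}
Step 13: find(8) -> no change; set of 8 is {8}
Step 14: union(8, 0) -> merged; set of 8 now {0, 7, 8, 9}
Step 15: union(2, 9) -> merged; set of 2 now {0, 2, 7, 8, 9}
Component of 6: {1, 6}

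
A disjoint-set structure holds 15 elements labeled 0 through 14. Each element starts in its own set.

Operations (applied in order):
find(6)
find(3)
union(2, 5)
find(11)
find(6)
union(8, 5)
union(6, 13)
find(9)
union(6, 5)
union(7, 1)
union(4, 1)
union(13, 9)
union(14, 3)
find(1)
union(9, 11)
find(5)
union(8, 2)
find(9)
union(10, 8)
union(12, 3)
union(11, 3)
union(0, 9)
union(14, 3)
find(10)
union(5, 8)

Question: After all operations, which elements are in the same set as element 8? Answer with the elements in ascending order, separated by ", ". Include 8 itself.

Step 1: find(6) -> no change; set of 6 is {6}
Step 2: find(3) -> no change; set of 3 is {3}
Step 3: union(2, 5) -> merged; set of 2 now {2, 5}
Step 4: find(11) -> no change; set of 11 is {11}
Step 5: find(6) -> no change; set of 6 is {6}
Step 6: union(8, 5) -> merged; set of 8 now {2, 5, 8}
Step 7: union(6, 13) -> merged; set of 6 now {6, 13}
Step 8: find(9) -> no change; set of 9 is {9}
Step 9: union(6, 5) -> merged; set of 6 now {2, 5, 6, 8, 13}
Step 10: union(7, 1) -> merged; set of 7 now {1, 7}
Step 11: union(4, 1) -> merged; set of 4 now {1, 4, 7}
Step 12: union(13, 9) -> merged; set of 13 now {2, 5, 6, 8, 9, 13}
Step 13: union(14, 3) -> merged; set of 14 now {3, 14}
Step 14: find(1) -> no change; set of 1 is {1, 4, 7}
Step 15: union(9, 11) -> merged; set of 9 now {2, 5, 6, 8, 9, 11, 13}
Step 16: find(5) -> no change; set of 5 is {2, 5, 6, 8, 9, 11, 13}
Step 17: union(8, 2) -> already same set; set of 8 now {2, 5, 6, 8, 9, 11, 13}
Step 18: find(9) -> no change; set of 9 is {2, 5, 6, 8, 9, 11, 13}
Step 19: union(10, 8) -> merged; set of 10 now {2, 5, 6, 8, 9, 10, 11, 13}
Step 20: union(12, 3) -> merged; set of 12 now {3, 12, 14}
Step 21: union(11, 3) -> merged; set of 11 now {2, 3, 5, 6, 8, 9, 10, 11, 12, 13, 14}
Step 22: union(0, 9) -> merged; set of 0 now {0, 2, 3, 5, 6, 8, 9, 10, 11, 12, 13, 14}
Step 23: union(14, 3) -> already same set; set of 14 now {0, 2, 3, 5, 6, 8, 9, 10, 11, 12, 13, 14}
Step 24: find(10) -> no change; set of 10 is {0, 2, 3, 5, 6, 8, 9, 10, 11, 12, 13, 14}
Step 25: union(5, 8) -> already same set; set of 5 now {0, 2, 3, 5, 6, 8, 9, 10, 11, 12, 13, 14}
Component of 8: {0, 2, 3, 5, 6, 8, 9, 10, 11, 12, 13, 14}

Answer: 0, 2, 3, 5, 6, 8, 9, 10, 11, 12, 13, 14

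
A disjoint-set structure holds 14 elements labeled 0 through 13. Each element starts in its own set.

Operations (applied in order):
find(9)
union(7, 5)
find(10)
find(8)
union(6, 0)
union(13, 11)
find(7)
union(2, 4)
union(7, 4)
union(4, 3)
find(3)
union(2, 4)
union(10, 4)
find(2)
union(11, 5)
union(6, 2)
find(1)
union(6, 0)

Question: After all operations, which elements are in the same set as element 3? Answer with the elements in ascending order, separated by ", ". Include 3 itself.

Step 1: find(9) -> no change; set of 9 is {9}
Step 2: union(7, 5) -> merged; set of 7 now {5, 7}
Step 3: find(10) -> no change; set of 10 is {10}
Step 4: find(8) -> no change; set of 8 is {8}
Step 5: union(6, 0) -> merged; set of 6 now {0, 6}
Step 6: union(13, 11) -> merged; set of 13 now {11, 13}
Step 7: find(7) -> no change; set of 7 is {5, 7}
Step 8: union(2, 4) -> merged; set of 2 now {2, 4}
Step 9: union(7, 4) -> merged; set of 7 now {2, 4, 5, 7}
Step 10: union(4, 3) -> merged; set of 4 now {2, 3, 4, 5, 7}
Step 11: find(3) -> no change; set of 3 is {2, 3, 4, 5, 7}
Step 12: union(2, 4) -> already same set; set of 2 now {2, 3, 4, 5, 7}
Step 13: union(10, 4) -> merged; set of 10 now {2, 3, 4, 5, 7, 10}
Step 14: find(2) -> no change; set of 2 is {2, 3, 4, 5, 7, 10}
Step 15: union(11, 5) -> merged; set of 11 now {2, 3, 4, 5, 7, 10, 11, 13}
Step 16: union(6, 2) -> merged; set of 6 now {0, 2, 3, 4, 5, 6, 7, 10, 11, 13}
Step 17: find(1) -> no change; set of 1 is {1}
Step 18: union(6, 0) -> already same set; set of 6 now {0, 2, 3, 4, 5, 6, 7, 10, 11, 13}
Component of 3: {0, 2, 3, 4, 5, 6, 7, 10, 11, 13}

Answer: 0, 2, 3, 4, 5, 6, 7, 10, 11, 13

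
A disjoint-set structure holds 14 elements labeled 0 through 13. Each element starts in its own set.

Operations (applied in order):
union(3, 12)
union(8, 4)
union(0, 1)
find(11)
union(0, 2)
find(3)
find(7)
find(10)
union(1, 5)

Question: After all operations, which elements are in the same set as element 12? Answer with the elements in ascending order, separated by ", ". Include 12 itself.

Step 1: union(3, 12) -> merged; set of 3 now {3, 12}
Step 2: union(8, 4) -> merged; set of 8 now {4, 8}
Step 3: union(0, 1) -> merged; set of 0 now {0, 1}
Step 4: find(11) -> no change; set of 11 is {11}
Step 5: union(0, 2) -> merged; set of 0 now {0, 1, 2}
Step 6: find(3) -> no change; set of 3 is {3, 12}
Step 7: find(7) -> no change; set of 7 is {7}
Step 8: find(10) -> no change; set of 10 is {10}
Step 9: union(1, 5) -> merged; set of 1 now {0, 1, 2, 5}
Component of 12: {3, 12}

Answer: 3, 12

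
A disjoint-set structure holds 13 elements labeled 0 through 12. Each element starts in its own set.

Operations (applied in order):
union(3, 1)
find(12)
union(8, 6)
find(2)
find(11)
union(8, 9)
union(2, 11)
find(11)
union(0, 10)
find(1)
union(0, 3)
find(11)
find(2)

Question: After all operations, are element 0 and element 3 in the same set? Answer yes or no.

Step 1: union(3, 1) -> merged; set of 3 now {1, 3}
Step 2: find(12) -> no change; set of 12 is {12}
Step 3: union(8, 6) -> merged; set of 8 now {6, 8}
Step 4: find(2) -> no change; set of 2 is {2}
Step 5: find(11) -> no change; set of 11 is {11}
Step 6: union(8, 9) -> merged; set of 8 now {6, 8, 9}
Step 7: union(2, 11) -> merged; set of 2 now {2, 11}
Step 8: find(11) -> no change; set of 11 is {2, 11}
Step 9: union(0, 10) -> merged; set of 0 now {0, 10}
Step 10: find(1) -> no change; set of 1 is {1, 3}
Step 11: union(0, 3) -> merged; set of 0 now {0, 1, 3, 10}
Step 12: find(11) -> no change; set of 11 is {2, 11}
Step 13: find(2) -> no change; set of 2 is {2, 11}
Set of 0: {0, 1, 3, 10}; 3 is a member.

Answer: yes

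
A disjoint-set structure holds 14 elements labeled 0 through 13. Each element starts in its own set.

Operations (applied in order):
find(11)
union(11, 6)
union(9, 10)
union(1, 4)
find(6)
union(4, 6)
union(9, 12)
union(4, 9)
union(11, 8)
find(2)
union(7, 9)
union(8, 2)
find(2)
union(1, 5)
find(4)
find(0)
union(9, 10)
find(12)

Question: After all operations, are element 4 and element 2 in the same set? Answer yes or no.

Answer: yes

Derivation:
Step 1: find(11) -> no change; set of 11 is {11}
Step 2: union(11, 6) -> merged; set of 11 now {6, 11}
Step 3: union(9, 10) -> merged; set of 9 now {9, 10}
Step 4: union(1, 4) -> merged; set of 1 now {1, 4}
Step 5: find(6) -> no change; set of 6 is {6, 11}
Step 6: union(4, 6) -> merged; set of 4 now {1, 4, 6, 11}
Step 7: union(9, 12) -> merged; set of 9 now {9, 10, 12}
Step 8: union(4, 9) -> merged; set of 4 now {1, 4, 6, 9, 10, 11, 12}
Step 9: union(11, 8) -> merged; set of 11 now {1, 4, 6, 8, 9, 10, 11, 12}
Step 10: find(2) -> no change; set of 2 is {2}
Step 11: union(7, 9) -> merged; set of 7 now {1, 4, 6, 7, 8, 9, 10, 11, 12}
Step 12: union(8, 2) -> merged; set of 8 now {1, 2, 4, 6, 7, 8, 9, 10, 11, 12}
Step 13: find(2) -> no change; set of 2 is {1, 2, 4, 6, 7, 8, 9, 10, 11, 12}
Step 14: union(1, 5) -> merged; set of 1 now {1, 2, 4, 5, 6, 7, 8, 9, 10, 11, 12}
Step 15: find(4) -> no change; set of 4 is {1, 2, 4, 5, 6, 7, 8, 9, 10, 11, 12}
Step 16: find(0) -> no change; set of 0 is {0}
Step 17: union(9, 10) -> already same set; set of 9 now {1, 2, 4, 5, 6, 7, 8, 9, 10, 11, 12}
Step 18: find(12) -> no change; set of 12 is {1, 2, 4, 5, 6, 7, 8, 9, 10, 11, 12}
Set of 4: {1, 2, 4, 5, 6, 7, 8, 9, 10, 11, 12}; 2 is a member.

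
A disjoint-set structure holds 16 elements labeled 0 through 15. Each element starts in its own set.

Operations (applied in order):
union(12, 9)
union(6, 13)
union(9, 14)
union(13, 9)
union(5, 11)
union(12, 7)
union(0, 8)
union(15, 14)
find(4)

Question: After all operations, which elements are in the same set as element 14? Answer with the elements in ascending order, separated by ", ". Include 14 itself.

Answer: 6, 7, 9, 12, 13, 14, 15

Derivation:
Step 1: union(12, 9) -> merged; set of 12 now {9, 12}
Step 2: union(6, 13) -> merged; set of 6 now {6, 13}
Step 3: union(9, 14) -> merged; set of 9 now {9, 12, 14}
Step 4: union(13, 9) -> merged; set of 13 now {6, 9, 12, 13, 14}
Step 5: union(5, 11) -> merged; set of 5 now {5, 11}
Step 6: union(12, 7) -> merged; set of 12 now {6, 7, 9, 12, 13, 14}
Step 7: union(0, 8) -> merged; set of 0 now {0, 8}
Step 8: union(15, 14) -> merged; set of 15 now {6, 7, 9, 12, 13, 14, 15}
Step 9: find(4) -> no change; set of 4 is {4}
Component of 14: {6, 7, 9, 12, 13, 14, 15}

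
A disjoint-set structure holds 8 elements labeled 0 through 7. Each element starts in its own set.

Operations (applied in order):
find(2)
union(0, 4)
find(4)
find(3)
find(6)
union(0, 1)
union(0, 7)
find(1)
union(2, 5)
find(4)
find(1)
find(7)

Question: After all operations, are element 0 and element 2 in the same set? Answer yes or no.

Answer: no

Derivation:
Step 1: find(2) -> no change; set of 2 is {2}
Step 2: union(0, 4) -> merged; set of 0 now {0, 4}
Step 3: find(4) -> no change; set of 4 is {0, 4}
Step 4: find(3) -> no change; set of 3 is {3}
Step 5: find(6) -> no change; set of 6 is {6}
Step 6: union(0, 1) -> merged; set of 0 now {0, 1, 4}
Step 7: union(0, 7) -> merged; set of 0 now {0, 1, 4, 7}
Step 8: find(1) -> no change; set of 1 is {0, 1, 4, 7}
Step 9: union(2, 5) -> merged; set of 2 now {2, 5}
Step 10: find(4) -> no change; set of 4 is {0, 1, 4, 7}
Step 11: find(1) -> no change; set of 1 is {0, 1, 4, 7}
Step 12: find(7) -> no change; set of 7 is {0, 1, 4, 7}
Set of 0: {0, 1, 4, 7}; 2 is not a member.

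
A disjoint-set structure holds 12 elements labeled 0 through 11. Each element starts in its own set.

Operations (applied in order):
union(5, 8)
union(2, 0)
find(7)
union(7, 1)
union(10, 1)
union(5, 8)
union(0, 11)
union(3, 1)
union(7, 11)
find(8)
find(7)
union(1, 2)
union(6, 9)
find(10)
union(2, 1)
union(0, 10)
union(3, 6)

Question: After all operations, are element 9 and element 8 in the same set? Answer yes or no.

Step 1: union(5, 8) -> merged; set of 5 now {5, 8}
Step 2: union(2, 0) -> merged; set of 2 now {0, 2}
Step 3: find(7) -> no change; set of 7 is {7}
Step 4: union(7, 1) -> merged; set of 7 now {1, 7}
Step 5: union(10, 1) -> merged; set of 10 now {1, 7, 10}
Step 6: union(5, 8) -> already same set; set of 5 now {5, 8}
Step 7: union(0, 11) -> merged; set of 0 now {0, 2, 11}
Step 8: union(3, 1) -> merged; set of 3 now {1, 3, 7, 10}
Step 9: union(7, 11) -> merged; set of 7 now {0, 1, 2, 3, 7, 10, 11}
Step 10: find(8) -> no change; set of 8 is {5, 8}
Step 11: find(7) -> no change; set of 7 is {0, 1, 2, 3, 7, 10, 11}
Step 12: union(1, 2) -> already same set; set of 1 now {0, 1, 2, 3, 7, 10, 11}
Step 13: union(6, 9) -> merged; set of 6 now {6, 9}
Step 14: find(10) -> no change; set of 10 is {0, 1, 2, 3, 7, 10, 11}
Step 15: union(2, 1) -> already same set; set of 2 now {0, 1, 2, 3, 7, 10, 11}
Step 16: union(0, 10) -> already same set; set of 0 now {0, 1, 2, 3, 7, 10, 11}
Step 17: union(3, 6) -> merged; set of 3 now {0, 1, 2, 3, 6, 7, 9, 10, 11}
Set of 9: {0, 1, 2, 3, 6, 7, 9, 10, 11}; 8 is not a member.

Answer: no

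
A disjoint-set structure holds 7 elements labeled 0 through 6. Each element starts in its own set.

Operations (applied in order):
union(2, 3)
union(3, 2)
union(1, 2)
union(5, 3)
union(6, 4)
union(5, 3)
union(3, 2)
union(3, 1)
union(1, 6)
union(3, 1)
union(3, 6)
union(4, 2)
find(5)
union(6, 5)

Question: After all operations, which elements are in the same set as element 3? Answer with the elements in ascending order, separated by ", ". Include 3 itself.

Step 1: union(2, 3) -> merged; set of 2 now {2, 3}
Step 2: union(3, 2) -> already same set; set of 3 now {2, 3}
Step 3: union(1, 2) -> merged; set of 1 now {1, 2, 3}
Step 4: union(5, 3) -> merged; set of 5 now {1, 2, 3, 5}
Step 5: union(6, 4) -> merged; set of 6 now {4, 6}
Step 6: union(5, 3) -> already same set; set of 5 now {1, 2, 3, 5}
Step 7: union(3, 2) -> already same set; set of 3 now {1, 2, 3, 5}
Step 8: union(3, 1) -> already same set; set of 3 now {1, 2, 3, 5}
Step 9: union(1, 6) -> merged; set of 1 now {1, 2, 3, 4, 5, 6}
Step 10: union(3, 1) -> already same set; set of 3 now {1, 2, 3, 4, 5, 6}
Step 11: union(3, 6) -> already same set; set of 3 now {1, 2, 3, 4, 5, 6}
Step 12: union(4, 2) -> already same set; set of 4 now {1, 2, 3, 4, 5, 6}
Step 13: find(5) -> no change; set of 5 is {1, 2, 3, 4, 5, 6}
Step 14: union(6, 5) -> already same set; set of 6 now {1, 2, 3, 4, 5, 6}
Component of 3: {1, 2, 3, 4, 5, 6}

Answer: 1, 2, 3, 4, 5, 6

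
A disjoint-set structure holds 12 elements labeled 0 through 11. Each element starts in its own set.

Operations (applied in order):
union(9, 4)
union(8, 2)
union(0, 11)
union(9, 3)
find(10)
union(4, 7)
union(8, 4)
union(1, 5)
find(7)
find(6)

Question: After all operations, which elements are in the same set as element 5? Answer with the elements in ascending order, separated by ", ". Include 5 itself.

Step 1: union(9, 4) -> merged; set of 9 now {4, 9}
Step 2: union(8, 2) -> merged; set of 8 now {2, 8}
Step 3: union(0, 11) -> merged; set of 0 now {0, 11}
Step 4: union(9, 3) -> merged; set of 9 now {3, 4, 9}
Step 5: find(10) -> no change; set of 10 is {10}
Step 6: union(4, 7) -> merged; set of 4 now {3, 4, 7, 9}
Step 7: union(8, 4) -> merged; set of 8 now {2, 3, 4, 7, 8, 9}
Step 8: union(1, 5) -> merged; set of 1 now {1, 5}
Step 9: find(7) -> no change; set of 7 is {2, 3, 4, 7, 8, 9}
Step 10: find(6) -> no change; set of 6 is {6}
Component of 5: {1, 5}

Answer: 1, 5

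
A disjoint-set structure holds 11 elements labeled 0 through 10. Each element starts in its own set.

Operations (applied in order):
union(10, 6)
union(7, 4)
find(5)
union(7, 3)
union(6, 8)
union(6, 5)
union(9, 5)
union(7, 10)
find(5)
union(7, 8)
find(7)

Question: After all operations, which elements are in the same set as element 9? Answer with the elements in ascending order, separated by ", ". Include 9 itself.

Answer: 3, 4, 5, 6, 7, 8, 9, 10

Derivation:
Step 1: union(10, 6) -> merged; set of 10 now {6, 10}
Step 2: union(7, 4) -> merged; set of 7 now {4, 7}
Step 3: find(5) -> no change; set of 5 is {5}
Step 4: union(7, 3) -> merged; set of 7 now {3, 4, 7}
Step 5: union(6, 8) -> merged; set of 6 now {6, 8, 10}
Step 6: union(6, 5) -> merged; set of 6 now {5, 6, 8, 10}
Step 7: union(9, 5) -> merged; set of 9 now {5, 6, 8, 9, 10}
Step 8: union(7, 10) -> merged; set of 7 now {3, 4, 5, 6, 7, 8, 9, 10}
Step 9: find(5) -> no change; set of 5 is {3, 4, 5, 6, 7, 8, 9, 10}
Step 10: union(7, 8) -> already same set; set of 7 now {3, 4, 5, 6, 7, 8, 9, 10}
Step 11: find(7) -> no change; set of 7 is {3, 4, 5, 6, 7, 8, 9, 10}
Component of 9: {3, 4, 5, 6, 7, 8, 9, 10}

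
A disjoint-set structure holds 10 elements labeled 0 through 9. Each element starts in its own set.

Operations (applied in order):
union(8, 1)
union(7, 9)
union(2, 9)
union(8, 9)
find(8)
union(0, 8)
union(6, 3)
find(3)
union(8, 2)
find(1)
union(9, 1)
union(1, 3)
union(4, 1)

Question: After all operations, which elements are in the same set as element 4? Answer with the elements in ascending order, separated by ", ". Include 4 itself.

Answer: 0, 1, 2, 3, 4, 6, 7, 8, 9

Derivation:
Step 1: union(8, 1) -> merged; set of 8 now {1, 8}
Step 2: union(7, 9) -> merged; set of 7 now {7, 9}
Step 3: union(2, 9) -> merged; set of 2 now {2, 7, 9}
Step 4: union(8, 9) -> merged; set of 8 now {1, 2, 7, 8, 9}
Step 5: find(8) -> no change; set of 8 is {1, 2, 7, 8, 9}
Step 6: union(0, 8) -> merged; set of 0 now {0, 1, 2, 7, 8, 9}
Step 7: union(6, 3) -> merged; set of 6 now {3, 6}
Step 8: find(3) -> no change; set of 3 is {3, 6}
Step 9: union(8, 2) -> already same set; set of 8 now {0, 1, 2, 7, 8, 9}
Step 10: find(1) -> no change; set of 1 is {0, 1, 2, 7, 8, 9}
Step 11: union(9, 1) -> already same set; set of 9 now {0, 1, 2, 7, 8, 9}
Step 12: union(1, 3) -> merged; set of 1 now {0, 1, 2, 3, 6, 7, 8, 9}
Step 13: union(4, 1) -> merged; set of 4 now {0, 1, 2, 3, 4, 6, 7, 8, 9}
Component of 4: {0, 1, 2, 3, 4, 6, 7, 8, 9}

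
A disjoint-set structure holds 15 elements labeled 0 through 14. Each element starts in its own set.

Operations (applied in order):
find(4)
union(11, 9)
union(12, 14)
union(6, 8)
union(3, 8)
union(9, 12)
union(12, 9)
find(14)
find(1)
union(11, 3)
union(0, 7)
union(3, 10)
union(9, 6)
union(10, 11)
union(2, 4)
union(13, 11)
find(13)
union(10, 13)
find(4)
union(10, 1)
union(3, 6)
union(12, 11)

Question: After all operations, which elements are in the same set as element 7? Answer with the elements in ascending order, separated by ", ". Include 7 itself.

Answer: 0, 7

Derivation:
Step 1: find(4) -> no change; set of 4 is {4}
Step 2: union(11, 9) -> merged; set of 11 now {9, 11}
Step 3: union(12, 14) -> merged; set of 12 now {12, 14}
Step 4: union(6, 8) -> merged; set of 6 now {6, 8}
Step 5: union(3, 8) -> merged; set of 3 now {3, 6, 8}
Step 6: union(9, 12) -> merged; set of 9 now {9, 11, 12, 14}
Step 7: union(12, 9) -> already same set; set of 12 now {9, 11, 12, 14}
Step 8: find(14) -> no change; set of 14 is {9, 11, 12, 14}
Step 9: find(1) -> no change; set of 1 is {1}
Step 10: union(11, 3) -> merged; set of 11 now {3, 6, 8, 9, 11, 12, 14}
Step 11: union(0, 7) -> merged; set of 0 now {0, 7}
Step 12: union(3, 10) -> merged; set of 3 now {3, 6, 8, 9, 10, 11, 12, 14}
Step 13: union(9, 6) -> already same set; set of 9 now {3, 6, 8, 9, 10, 11, 12, 14}
Step 14: union(10, 11) -> already same set; set of 10 now {3, 6, 8, 9, 10, 11, 12, 14}
Step 15: union(2, 4) -> merged; set of 2 now {2, 4}
Step 16: union(13, 11) -> merged; set of 13 now {3, 6, 8, 9, 10, 11, 12, 13, 14}
Step 17: find(13) -> no change; set of 13 is {3, 6, 8, 9, 10, 11, 12, 13, 14}
Step 18: union(10, 13) -> already same set; set of 10 now {3, 6, 8, 9, 10, 11, 12, 13, 14}
Step 19: find(4) -> no change; set of 4 is {2, 4}
Step 20: union(10, 1) -> merged; set of 10 now {1, 3, 6, 8, 9, 10, 11, 12, 13, 14}
Step 21: union(3, 6) -> already same set; set of 3 now {1, 3, 6, 8, 9, 10, 11, 12, 13, 14}
Step 22: union(12, 11) -> already same set; set of 12 now {1, 3, 6, 8, 9, 10, 11, 12, 13, 14}
Component of 7: {0, 7}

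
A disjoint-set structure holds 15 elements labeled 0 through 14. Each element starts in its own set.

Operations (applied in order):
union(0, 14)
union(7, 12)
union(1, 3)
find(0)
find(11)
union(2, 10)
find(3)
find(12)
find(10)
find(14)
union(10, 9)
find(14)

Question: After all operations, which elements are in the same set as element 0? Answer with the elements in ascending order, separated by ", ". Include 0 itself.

Answer: 0, 14

Derivation:
Step 1: union(0, 14) -> merged; set of 0 now {0, 14}
Step 2: union(7, 12) -> merged; set of 7 now {7, 12}
Step 3: union(1, 3) -> merged; set of 1 now {1, 3}
Step 4: find(0) -> no change; set of 0 is {0, 14}
Step 5: find(11) -> no change; set of 11 is {11}
Step 6: union(2, 10) -> merged; set of 2 now {2, 10}
Step 7: find(3) -> no change; set of 3 is {1, 3}
Step 8: find(12) -> no change; set of 12 is {7, 12}
Step 9: find(10) -> no change; set of 10 is {2, 10}
Step 10: find(14) -> no change; set of 14 is {0, 14}
Step 11: union(10, 9) -> merged; set of 10 now {2, 9, 10}
Step 12: find(14) -> no change; set of 14 is {0, 14}
Component of 0: {0, 14}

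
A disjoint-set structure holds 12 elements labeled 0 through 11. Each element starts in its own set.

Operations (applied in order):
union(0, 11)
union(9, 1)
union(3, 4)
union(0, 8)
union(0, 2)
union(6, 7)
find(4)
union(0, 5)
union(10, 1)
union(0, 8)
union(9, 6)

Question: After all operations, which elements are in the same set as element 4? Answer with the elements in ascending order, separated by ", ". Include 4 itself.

Step 1: union(0, 11) -> merged; set of 0 now {0, 11}
Step 2: union(9, 1) -> merged; set of 9 now {1, 9}
Step 3: union(3, 4) -> merged; set of 3 now {3, 4}
Step 4: union(0, 8) -> merged; set of 0 now {0, 8, 11}
Step 5: union(0, 2) -> merged; set of 0 now {0, 2, 8, 11}
Step 6: union(6, 7) -> merged; set of 6 now {6, 7}
Step 7: find(4) -> no change; set of 4 is {3, 4}
Step 8: union(0, 5) -> merged; set of 0 now {0, 2, 5, 8, 11}
Step 9: union(10, 1) -> merged; set of 10 now {1, 9, 10}
Step 10: union(0, 8) -> already same set; set of 0 now {0, 2, 5, 8, 11}
Step 11: union(9, 6) -> merged; set of 9 now {1, 6, 7, 9, 10}
Component of 4: {3, 4}

Answer: 3, 4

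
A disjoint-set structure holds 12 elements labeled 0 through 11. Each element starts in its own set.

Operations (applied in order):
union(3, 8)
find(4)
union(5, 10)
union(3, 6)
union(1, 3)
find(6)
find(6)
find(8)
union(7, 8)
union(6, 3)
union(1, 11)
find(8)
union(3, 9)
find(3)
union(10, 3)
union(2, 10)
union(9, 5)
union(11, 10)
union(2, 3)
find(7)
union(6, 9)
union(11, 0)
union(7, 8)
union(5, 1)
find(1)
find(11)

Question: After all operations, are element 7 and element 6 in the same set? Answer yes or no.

Step 1: union(3, 8) -> merged; set of 3 now {3, 8}
Step 2: find(4) -> no change; set of 4 is {4}
Step 3: union(5, 10) -> merged; set of 5 now {5, 10}
Step 4: union(3, 6) -> merged; set of 3 now {3, 6, 8}
Step 5: union(1, 3) -> merged; set of 1 now {1, 3, 6, 8}
Step 6: find(6) -> no change; set of 6 is {1, 3, 6, 8}
Step 7: find(6) -> no change; set of 6 is {1, 3, 6, 8}
Step 8: find(8) -> no change; set of 8 is {1, 3, 6, 8}
Step 9: union(7, 8) -> merged; set of 7 now {1, 3, 6, 7, 8}
Step 10: union(6, 3) -> already same set; set of 6 now {1, 3, 6, 7, 8}
Step 11: union(1, 11) -> merged; set of 1 now {1, 3, 6, 7, 8, 11}
Step 12: find(8) -> no change; set of 8 is {1, 3, 6, 7, 8, 11}
Step 13: union(3, 9) -> merged; set of 3 now {1, 3, 6, 7, 8, 9, 11}
Step 14: find(3) -> no change; set of 3 is {1, 3, 6, 7, 8, 9, 11}
Step 15: union(10, 3) -> merged; set of 10 now {1, 3, 5, 6, 7, 8, 9, 10, 11}
Step 16: union(2, 10) -> merged; set of 2 now {1, 2, 3, 5, 6, 7, 8, 9, 10, 11}
Step 17: union(9, 5) -> already same set; set of 9 now {1, 2, 3, 5, 6, 7, 8, 9, 10, 11}
Step 18: union(11, 10) -> already same set; set of 11 now {1, 2, 3, 5, 6, 7, 8, 9, 10, 11}
Step 19: union(2, 3) -> already same set; set of 2 now {1, 2, 3, 5, 6, 7, 8, 9, 10, 11}
Step 20: find(7) -> no change; set of 7 is {1, 2, 3, 5, 6, 7, 8, 9, 10, 11}
Step 21: union(6, 9) -> already same set; set of 6 now {1, 2, 3, 5, 6, 7, 8, 9, 10, 11}
Step 22: union(11, 0) -> merged; set of 11 now {0, 1, 2, 3, 5, 6, 7, 8, 9, 10, 11}
Step 23: union(7, 8) -> already same set; set of 7 now {0, 1, 2, 3, 5, 6, 7, 8, 9, 10, 11}
Step 24: union(5, 1) -> already same set; set of 5 now {0, 1, 2, 3, 5, 6, 7, 8, 9, 10, 11}
Step 25: find(1) -> no change; set of 1 is {0, 1, 2, 3, 5, 6, 7, 8, 9, 10, 11}
Step 26: find(11) -> no change; set of 11 is {0, 1, 2, 3, 5, 6, 7, 8, 9, 10, 11}
Set of 7: {0, 1, 2, 3, 5, 6, 7, 8, 9, 10, 11}; 6 is a member.

Answer: yes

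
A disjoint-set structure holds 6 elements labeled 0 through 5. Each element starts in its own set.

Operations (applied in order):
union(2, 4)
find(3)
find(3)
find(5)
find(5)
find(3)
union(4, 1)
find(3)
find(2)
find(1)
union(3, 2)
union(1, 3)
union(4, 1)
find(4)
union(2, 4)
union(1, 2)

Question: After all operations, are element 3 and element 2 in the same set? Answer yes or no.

Step 1: union(2, 4) -> merged; set of 2 now {2, 4}
Step 2: find(3) -> no change; set of 3 is {3}
Step 3: find(3) -> no change; set of 3 is {3}
Step 4: find(5) -> no change; set of 5 is {5}
Step 5: find(5) -> no change; set of 5 is {5}
Step 6: find(3) -> no change; set of 3 is {3}
Step 7: union(4, 1) -> merged; set of 4 now {1, 2, 4}
Step 8: find(3) -> no change; set of 3 is {3}
Step 9: find(2) -> no change; set of 2 is {1, 2, 4}
Step 10: find(1) -> no change; set of 1 is {1, 2, 4}
Step 11: union(3, 2) -> merged; set of 3 now {1, 2, 3, 4}
Step 12: union(1, 3) -> already same set; set of 1 now {1, 2, 3, 4}
Step 13: union(4, 1) -> already same set; set of 4 now {1, 2, 3, 4}
Step 14: find(4) -> no change; set of 4 is {1, 2, 3, 4}
Step 15: union(2, 4) -> already same set; set of 2 now {1, 2, 3, 4}
Step 16: union(1, 2) -> already same set; set of 1 now {1, 2, 3, 4}
Set of 3: {1, 2, 3, 4}; 2 is a member.

Answer: yes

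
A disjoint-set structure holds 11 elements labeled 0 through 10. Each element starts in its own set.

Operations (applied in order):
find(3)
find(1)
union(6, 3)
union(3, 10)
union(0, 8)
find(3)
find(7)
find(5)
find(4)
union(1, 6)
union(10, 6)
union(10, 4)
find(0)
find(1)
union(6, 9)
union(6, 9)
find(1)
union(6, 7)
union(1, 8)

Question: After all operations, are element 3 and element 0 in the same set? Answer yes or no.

Step 1: find(3) -> no change; set of 3 is {3}
Step 2: find(1) -> no change; set of 1 is {1}
Step 3: union(6, 3) -> merged; set of 6 now {3, 6}
Step 4: union(3, 10) -> merged; set of 3 now {3, 6, 10}
Step 5: union(0, 8) -> merged; set of 0 now {0, 8}
Step 6: find(3) -> no change; set of 3 is {3, 6, 10}
Step 7: find(7) -> no change; set of 7 is {7}
Step 8: find(5) -> no change; set of 5 is {5}
Step 9: find(4) -> no change; set of 4 is {4}
Step 10: union(1, 6) -> merged; set of 1 now {1, 3, 6, 10}
Step 11: union(10, 6) -> already same set; set of 10 now {1, 3, 6, 10}
Step 12: union(10, 4) -> merged; set of 10 now {1, 3, 4, 6, 10}
Step 13: find(0) -> no change; set of 0 is {0, 8}
Step 14: find(1) -> no change; set of 1 is {1, 3, 4, 6, 10}
Step 15: union(6, 9) -> merged; set of 6 now {1, 3, 4, 6, 9, 10}
Step 16: union(6, 9) -> already same set; set of 6 now {1, 3, 4, 6, 9, 10}
Step 17: find(1) -> no change; set of 1 is {1, 3, 4, 6, 9, 10}
Step 18: union(6, 7) -> merged; set of 6 now {1, 3, 4, 6, 7, 9, 10}
Step 19: union(1, 8) -> merged; set of 1 now {0, 1, 3, 4, 6, 7, 8, 9, 10}
Set of 3: {0, 1, 3, 4, 6, 7, 8, 9, 10}; 0 is a member.

Answer: yes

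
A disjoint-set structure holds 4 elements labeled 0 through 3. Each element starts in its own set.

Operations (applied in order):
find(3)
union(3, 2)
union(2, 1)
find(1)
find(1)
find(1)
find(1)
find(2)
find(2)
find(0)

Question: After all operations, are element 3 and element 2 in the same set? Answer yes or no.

Step 1: find(3) -> no change; set of 3 is {3}
Step 2: union(3, 2) -> merged; set of 3 now {2, 3}
Step 3: union(2, 1) -> merged; set of 2 now {1, 2, 3}
Step 4: find(1) -> no change; set of 1 is {1, 2, 3}
Step 5: find(1) -> no change; set of 1 is {1, 2, 3}
Step 6: find(1) -> no change; set of 1 is {1, 2, 3}
Step 7: find(1) -> no change; set of 1 is {1, 2, 3}
Step 8: find(2) -> no change; set of 2 is {1, 2, 3}
Step 9: find(2) -> no change; set of 2 is {1, 2, 3}
Step 10: find(0) -> no change; set of 0 is {0}
Set of 3: {1, 2, 3}; 2 is a member.

Answer: yes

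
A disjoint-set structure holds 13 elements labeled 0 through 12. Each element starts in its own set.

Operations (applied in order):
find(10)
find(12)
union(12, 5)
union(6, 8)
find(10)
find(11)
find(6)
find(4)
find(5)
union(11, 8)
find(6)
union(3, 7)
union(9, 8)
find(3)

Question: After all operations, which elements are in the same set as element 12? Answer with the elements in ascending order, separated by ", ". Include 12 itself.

Answer: 5, 12

Derivation:
Step 1: find(10) -> no change; set of 10 is {10}
Step 2: find(12) -> no change; set of 12 is {12}
Step 3: union(12, 5) -> merged; set of 12 now {5, 12}
Step 4: union(6, 8) -> merged; set of 6 now {6, 8}
Step 5: find(10) -> no change; set of 10 is {10}
Step 6: find(11) -> no change; set of 11 is {11}
Step 7: find(6) -> no change; set of 6 is {6, 8}
Step 8: find(4) -> no change; set of 4 is {4}
Step 9: find(5) -> no change; set of 5 is {5, 12}
Step 10: union(11, 8) -> merged; set of 11 now {6, 8, 11}
Step 11: find(6) -> no change; set of 6 is {6, 8, 11}
Step 12: union(3, 7) -> merged; set of 3 now {3, 7}
Step 13: union(9, 8) -> merged; set of 9 now {6, 8, 9, 11}
Step 14: find(3) -> no change; set of 3 is {3, 7}
Component of 12: {5, 12}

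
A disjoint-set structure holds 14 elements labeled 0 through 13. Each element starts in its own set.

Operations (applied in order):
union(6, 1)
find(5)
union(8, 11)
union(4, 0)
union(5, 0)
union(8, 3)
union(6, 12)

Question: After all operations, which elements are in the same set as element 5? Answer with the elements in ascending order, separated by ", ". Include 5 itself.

Step 1: union(6, 1) -> merged; set of 6 now {1, 6}
Step 2: find(5) -> no change; set of 5 is {5}
Step 3: union(8, 11) -> merged; set of 8 now {8, 11}
Step 4: union(4, 0) -> merged; set of 4 now {0, 4}
Step 5: union(5, 0) -> merged; set of 5 now {0, 4, 5}
Step 6: union(8, 3) -> merged; set of 8 now {3, 8, 11}
Step 7: union(6, 12) -> merged; set of 6 now {1, 6, 12}
Component of 5: {0, 4, 5}

Answer: 0, 4, 5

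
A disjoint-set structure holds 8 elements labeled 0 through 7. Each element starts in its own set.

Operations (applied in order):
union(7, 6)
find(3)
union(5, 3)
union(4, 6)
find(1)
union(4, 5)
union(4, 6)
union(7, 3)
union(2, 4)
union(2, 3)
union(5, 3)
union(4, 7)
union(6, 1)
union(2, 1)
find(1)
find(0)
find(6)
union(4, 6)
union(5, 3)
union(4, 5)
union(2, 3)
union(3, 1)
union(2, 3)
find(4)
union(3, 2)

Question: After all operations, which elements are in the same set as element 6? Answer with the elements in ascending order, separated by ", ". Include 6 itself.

Answer: 1, 2, 3, 4, 5, 6, 7

Derivation:
Step 1: union(7, 6) -> merged; set of 7 now {6, 7}
Step 2: find(3) -> no change; set of 3 is {3}
Step 3: union(5, 3) -> merged; set of 5 now {3, 5}
Step 4: union(4, 6) -> merged; set of 4 now {4, 6, 7}
Step 5: find(1) -> no change; set of 1 is {1}
Step 6: union(4, 5) -> merged; set of 4 now {3, 4, 5, 6, 7}
Step 7: union(4, 6) -> already same set; set of 4 now {3, 4, 5, 6, 7}
Step 8: union(7, 3) -> already same set; set of 7 now {3, 4, 5, 6, 7}
Step 9: union(2, 4) -> merged; set of 2 now {2, 3, 4, 5, 6, 7}
Step 10: union(2, 3) -> already same set; set of 2 now {2, 3, 4, 5, 6, 7}
Step 11: union(5, 3) -> already same set; set of 5 now {2, 3, 4, 5, 6, 7}
Step 12: union(4, 7) -> already same set; set of 4 now {2, 3, 4, 5, 6, 7}
Step 13: union(6, 1) -> merged; set of 6 now {1, 2, 3, 4, 5, 6, 7}
Step 14: union(2, 1) -> already same set; set of 2 now {1, 2, 3, 4, 5, 6, 7}
Step 15: find(1) -> no change; set of 1 is {1, 2, 3, 4, 5, 6, 7}
Step 16: find(0) -> no change; set of 0 is {0}
Step 17: find(6) -> no change; set of 6 is {1, 2, 3, 4, 5, 6, 7}
Step 18: union(4, 6) -> already same set; set of 4 now {1, 2, 3, 4, 5, 6, 7}
Step 19: union(5, 3) -> already same set; set of 5 now {1, 2, 3, 4, 5, 6, 7}
Step 20: union(4, 5) -> already same set; set of 4 now {1, 2, 3, 4, 5, 6, 7}
Step 21: union(2, 3) -> already same set; set of 2 now {1, 2, 3, 4, 5, 6, 7}
Step 22: union(3, 1) -> already same set; set of 3 now {1, 2, 3, 4, 5, 6, 7}
Step 23: union(2, 3) -> already same set; set of 2 now {1, 2, 3, 4, 5, 6, 7}
Step 24: find(4) -> no change; set of 4 is {1, 2, 3, 4, 5, 6, 7}
Step 25: union(3, 2) -> already same set; set of 3 now {1, 2, 3, 4, 5, 6, 7}
Component of 6: {1, 2, 3, 4, 5, 6, 7}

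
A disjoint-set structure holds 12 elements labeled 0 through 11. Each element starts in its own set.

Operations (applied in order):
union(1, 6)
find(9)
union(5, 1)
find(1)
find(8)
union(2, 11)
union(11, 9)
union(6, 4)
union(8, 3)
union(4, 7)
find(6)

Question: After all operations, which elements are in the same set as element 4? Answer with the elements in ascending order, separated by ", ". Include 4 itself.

Answer: 1, 4, 5, 6, 7

Derivation:
Step 1: union(1, 6) -> merged; set of 1 now {1, 6}
Step 2: find(9) -> no change; set of 9 is {9}
Step 3: union(5, 1) -> merged; set of 5 now {1, 5, 6}
Step 4: find(1) -> no change; set of 1 is {1, 5, 6}
Step 5: find(8) -> no change; set of 8 is {8}
Step 6: union(2, 11) -> merged; set of 2 now {2, 11}
Step 7: union(11, 9) -> merged; set of 11 now {2, 9, 11}
Step 8: union(6, 4) -> merged; set of 6 now {1, 4, 5, 6}
Step 9: union(8, 3) -> merged; set of 8 now {3, 8}
Step 10: union(4, 7) -> merged; set of 4 now {1, 4, 5, 6, 7}
Step 11: find(6) -> no change; set of 6 is {1, 4, 5, 6, 7}
Component of 4: {1, 4, 5, 6, 7}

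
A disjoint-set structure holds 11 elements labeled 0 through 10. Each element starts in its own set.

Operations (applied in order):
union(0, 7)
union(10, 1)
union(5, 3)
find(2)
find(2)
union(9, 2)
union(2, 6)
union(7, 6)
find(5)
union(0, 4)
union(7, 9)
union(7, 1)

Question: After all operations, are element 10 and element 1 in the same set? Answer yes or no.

Step 1: union(0, 7) -> merged; set of 0 now {0, 7}
Step 2: union(10, 1) -> merged; set of 10 now {1, 10}
Step 3: union(5, 3) -> merged; set of 5 now {3, 5}
Step 4: find(2) -> no change; set of 2 is {2}
Step 5: find(2) -> no change; set of 2 is {2}
Step 6: union(9, 2) -> merged; set of 9 now {2, 9}
Step 7: union(2, 6) -> merged; set of 2 now {2, 6, 9}
Step 8: union(7, 6) -> merged; set of 7 now {0, 2, 6, 7, 9}
Step 9: find(5) -> no change; set of 5 is {3, 5}
Step 10: union(0, 4) -> merged; set of 0 now {0, 2, 4, 6, 7, 9}
Step 11: union(7, 9) -> already same set; set of 7 now {0, 2, 4, 6, 7, 9}
Step 12: union(7, 1) -> merged; set of 7 now {0, 1, 2, 4, 6, 7, 9, 10}
Set of 10: {0, 1, 2, 4, 6, 7, 9, 10}; 1 is a member.

Answer: yes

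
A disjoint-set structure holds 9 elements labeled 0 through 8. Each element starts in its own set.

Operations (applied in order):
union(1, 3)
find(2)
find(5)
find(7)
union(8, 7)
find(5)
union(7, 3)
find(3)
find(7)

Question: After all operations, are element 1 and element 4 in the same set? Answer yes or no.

Answer: no

Derivation:
Step 1: union(1, 3) -> merged; set of 1 now {1, 3}
Step 2: find(2) -> no change; set of 2 is {2}
Step 3: find(5) -> no change; set of 5 is {5}
Step 4: find(7) -> no change; set of 7 is {7}
Step 5: union(8, 7) -> merged; set of 8 now {7, 8}
Step 6: find(5) -> no change; set of 5 is {5}
Step 7: union(7, 3) -> merged; set of 7 now {1, 3, 7, 8}
Step 8: find(3) -> no change; set of 3 is {1, 3, 7, 8}
Step 9: find(7) -> no change; set of 7 is {1, 3, 7, 8}
Set of 1: {1, 3, 7, 8}; 4 is not a member.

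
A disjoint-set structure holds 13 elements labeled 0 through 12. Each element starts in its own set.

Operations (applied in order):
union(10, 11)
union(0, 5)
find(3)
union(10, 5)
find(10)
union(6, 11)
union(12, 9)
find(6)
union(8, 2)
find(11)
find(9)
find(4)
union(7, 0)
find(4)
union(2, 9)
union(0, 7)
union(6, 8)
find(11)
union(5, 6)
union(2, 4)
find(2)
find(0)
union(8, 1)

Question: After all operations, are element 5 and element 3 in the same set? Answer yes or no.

Step 1: union(10, 11) -> merged; set of 10 now {10, 11}
Step 2: union(0, 5) -> merged; set of 0 now {0, 5}
Step 3: find(3) -> no change; set of 3 is {3}
Step 4: union(10, 5) -> merged; set of 10 now {0, 5, 10, 11}
Step 5: find(10) -> no change; set of 10 is {0, 5, 10, 11}
Step 6: union(6, 11) -> merged; set of 6 now {0, 5, 6, 10, 11}
Step 7: union(12, 9) -> merged; set of 12 now {9, 12}
Step 8: find(6) -> no change; set of 6 is {0, 5, 6, 10, 11}
Step 9: union(8, 2) -> merged; set of 8 now {2, 8}
Step 10: find(11) -> no change; set of 11 is {0, 5, 6, 10, 11}
Step 11: find(9) -> no change; set of 9 is {9, 12}
Step 12: find(4) -> no change; set of 4 is {4}
Step 13: union(7, 0) -> merged; set of 7 now {0, 5, 6, 7, 10, 11}
Step 14: find(4) -> no change; set of 4 is {4}
Step 15: union(2, 9) -> merged; set of 2 now {2, 8, 9, 12}
Step 16: union(0, 7) -> already same set; set of 0 now {0, 5, 6, 7, 10, 11}
Step 17: union(6, 8) -> merged; set of 6 now {0, 2, 5, 6, 7, 8, 9, 10, 11, 12}
Step 18: find(11) -> no change; set of 11 is {0, 2, 5, 6, 7, 8, 9, 10, 11, 12}
Step 19: union(5, 6) -> already same set; set of 5 now {0, 2, 5, 6, 7, 8, 9, 10, 11, 12}
Step 20: union(2, 4) -> merged; set of 2 now {0, 2, 4, 5, 6, 7, 8, 9, 10, 11, 12}
Step 21: find(2) -> no change; set of 2 is {0, 2, 4, 5, 6, 7, 8, 9, 10, 11, 12}
Step 22: find(0) -> no change; set of 0 is {0, 2, 4, 5, 6, 7, 8, 9, 10, 11, 12}
Step 23: union(8, 1) -> merged; set of 8 now {0, 1, 2, 4, 5, 6, 7, 8, 9, 10, 11, 12}
Set of 5: {0, 1, 2, 4, 5, 6, 7, 8, 9, 10, 11, 12}; 3 is not a member.

Answer: no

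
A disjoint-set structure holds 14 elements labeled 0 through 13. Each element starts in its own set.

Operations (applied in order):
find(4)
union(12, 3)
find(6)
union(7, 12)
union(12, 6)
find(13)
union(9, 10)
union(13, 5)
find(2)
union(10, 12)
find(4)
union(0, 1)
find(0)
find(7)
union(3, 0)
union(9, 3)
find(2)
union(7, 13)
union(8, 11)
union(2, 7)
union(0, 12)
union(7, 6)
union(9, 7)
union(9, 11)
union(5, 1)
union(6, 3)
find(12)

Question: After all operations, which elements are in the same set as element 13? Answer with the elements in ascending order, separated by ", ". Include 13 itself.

Answer: 0, 1, 2, 3, 5, 6, 7, 8, 9, 10, 11, 12, 13

Derivation:
Step 1: find(4) -> no change; set of 4 is {4}
Step 2: union(12, 3) -> merged; set of 12 now {3, 12}
Step 3: find(6) -> no change; set of 6 is {6}
Step 4: union(7, 12) -> merged; set of 7 now {3, 7, 12}
Step 5: union(12, 6) -> merged; set of 12 now {3, 6, 7, 12}
Step 6: find(13) -> no change; set of 13 is {13}
Step 7: union(9, 10) -> merged; set of 9 now {9, 10}
Step 8: union(13, 5) -> merged; set of 13 now {5, 13}
Step 9: find(2) -> no change; set of 2 is {2}
Step 10: union(10, 12) -> merged; set of 10 now {3, 6, 7, 9, 10, 12}
Step 11: find(4) -> no change; set of 4 is {4}
Step 12: union(0, 1) -> merged; set of 0 now {0, 1}
Step 13: find(0) -> no change; set of 0 is {0, 1}
Step 14: find(7) -> no change; set of 7 is {3, 6, 7, 9, 10, 12}
Step 15: union(3, 0) -> merged; set of 3 now {0, 1, 3, 6, 7, 9, 10, 12}
Step 16: union(9, 3) -> already same set; set of 9 now {0, 1, 3, 6, 7, 9, 10, 12}
Step 17: find(2) -> no change; set of 2 is {2}
Step 18: union(7, 13) -> merged; set of 7 now {0, 1, 3, 5, 6, 7, 9, 10, 12, 13}
Step 19: union(8, 11) -> merged; set of 8 now {8, 11}
Step 20: union(2, 7) -> merged; set of 2 now {0, 1, 2, 3, 5, 6, 7, 9, 10, 12, 13}
Step 21: union(0, 12) -> already same set; set of 0 now {0, 1, 2, 3, 5, 6, 7, 9, 10, 12, 13}
Step 22: union(7, 6) -> already same set; set of 7 now {0, 1, 2, 3, 5, 6, 7, 9, 10, 12, 13}
Step 23: union(9, 7) -> already same set; set of 9 now {0, 1, 2, 3, 5, 6, 7, 9, 10, 12, 13}
Step 24: union(9, 11) -> merged; set of 9 now {0, 1, 2, 3, 5, 6, 7, 8, 9, 10, 11, 12, 13}
Step 25: union(5, 1) -> already same set; set of 5 now {0, 1, 2, 3, 5, 6, 7, 8, 9, 10, 11, 12, 13}
Step 26: union(6, 3) -> already same set; set of 6 now {0, 1, 2, 3, 5, 6, 7, 8, 9, 10, 11, 12, 13}
Step 27: find(12) -> no change; set of 12 is {0, 1, 2, 3, 5, 6, 7, 8, 9, 10, 11, 12, 13}
Component of 13: {0, 1, 2, 3, 5, 6, 7, 8, 9, 10, 11, 12, 13}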